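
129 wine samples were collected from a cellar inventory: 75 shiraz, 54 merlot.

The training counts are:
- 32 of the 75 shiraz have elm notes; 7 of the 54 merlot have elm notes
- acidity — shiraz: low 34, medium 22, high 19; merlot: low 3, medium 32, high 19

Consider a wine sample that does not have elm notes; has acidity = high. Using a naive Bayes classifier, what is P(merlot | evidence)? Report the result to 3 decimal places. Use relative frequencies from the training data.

shiraz: (75/129) × (43/75) × (19/75) ≈ 0.0844444
merlot: (54/129) × (47/54) × (19/54) ≈ 0.128194
P(merlot | x) = 0.128194 / 0.2126384 ≈ 0.603

0.603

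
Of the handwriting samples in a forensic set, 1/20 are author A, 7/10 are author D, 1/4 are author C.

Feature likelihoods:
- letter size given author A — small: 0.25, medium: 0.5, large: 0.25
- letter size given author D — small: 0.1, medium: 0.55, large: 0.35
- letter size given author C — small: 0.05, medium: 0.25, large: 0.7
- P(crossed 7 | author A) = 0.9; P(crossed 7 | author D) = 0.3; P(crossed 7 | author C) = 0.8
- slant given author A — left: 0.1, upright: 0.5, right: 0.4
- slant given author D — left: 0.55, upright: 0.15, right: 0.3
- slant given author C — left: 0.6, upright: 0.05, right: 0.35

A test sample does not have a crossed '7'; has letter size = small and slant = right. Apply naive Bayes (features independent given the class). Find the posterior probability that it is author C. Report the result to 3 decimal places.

author A: 0.05 × 0.25 × (1−0.9) × 0.4 = 0.0005
author D: 0.7 × 0.1 × (1−0.3) × 0.3 = 0.0147
author C: 0.25 × 0.05 × (1−0.8) × 0.35 = 0.000875
P(author C | x) = 0.000875 / 0.016075 ≈ 0.054

0.054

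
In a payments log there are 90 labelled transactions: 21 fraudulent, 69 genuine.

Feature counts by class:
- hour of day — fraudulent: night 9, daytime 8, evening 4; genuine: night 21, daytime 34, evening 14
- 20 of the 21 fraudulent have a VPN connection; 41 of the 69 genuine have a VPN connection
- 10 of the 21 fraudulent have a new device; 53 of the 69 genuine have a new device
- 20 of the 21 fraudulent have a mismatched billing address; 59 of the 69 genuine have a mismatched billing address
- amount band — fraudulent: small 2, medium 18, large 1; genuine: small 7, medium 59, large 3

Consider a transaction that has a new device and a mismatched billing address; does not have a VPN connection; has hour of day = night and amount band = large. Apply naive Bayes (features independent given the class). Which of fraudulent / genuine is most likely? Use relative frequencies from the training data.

fraudulent: (21/90) × (9/21) × (1/21) × (10/21) × (20/21) × (1/21) ≈ 0.000102838
genuine: (69/90) × (21/69) × (28/69) × (53/69) × (59/69) × (3/69) ≈ 0.00270388
Highest score → genuine.

genuine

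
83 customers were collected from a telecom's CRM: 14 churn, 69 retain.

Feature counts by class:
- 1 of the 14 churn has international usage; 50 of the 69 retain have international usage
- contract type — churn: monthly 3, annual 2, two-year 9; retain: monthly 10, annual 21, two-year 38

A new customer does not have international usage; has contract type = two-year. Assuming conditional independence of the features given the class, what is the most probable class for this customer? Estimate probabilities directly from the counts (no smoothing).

retain

churn: (14/83) × (13/14) × (9/14) ≈ 0.100688
retain: (69/83) × (19/69) × (38/69) ≈ 0.126069
Highest score → retain.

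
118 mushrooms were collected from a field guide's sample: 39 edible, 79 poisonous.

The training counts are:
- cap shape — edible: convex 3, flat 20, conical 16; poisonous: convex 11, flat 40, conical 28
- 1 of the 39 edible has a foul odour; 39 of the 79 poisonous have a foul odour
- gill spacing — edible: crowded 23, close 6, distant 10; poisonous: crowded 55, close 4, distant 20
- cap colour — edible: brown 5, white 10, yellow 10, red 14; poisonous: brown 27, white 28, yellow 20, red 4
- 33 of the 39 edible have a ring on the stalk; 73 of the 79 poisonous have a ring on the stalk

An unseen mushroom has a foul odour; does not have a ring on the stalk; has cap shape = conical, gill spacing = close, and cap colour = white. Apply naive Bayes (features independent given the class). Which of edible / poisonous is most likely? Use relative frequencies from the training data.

edible: (39/118) × (16/39) × (1/39) × (6/39) × (10/39) × (6/39) ≈ 0.0000211
poisonous: (79/118) × (28/79) × (39/79) × (4/79) × (28/79) × (6/79) ≈ 0.000159662
Highest score → poisonous.

poisonous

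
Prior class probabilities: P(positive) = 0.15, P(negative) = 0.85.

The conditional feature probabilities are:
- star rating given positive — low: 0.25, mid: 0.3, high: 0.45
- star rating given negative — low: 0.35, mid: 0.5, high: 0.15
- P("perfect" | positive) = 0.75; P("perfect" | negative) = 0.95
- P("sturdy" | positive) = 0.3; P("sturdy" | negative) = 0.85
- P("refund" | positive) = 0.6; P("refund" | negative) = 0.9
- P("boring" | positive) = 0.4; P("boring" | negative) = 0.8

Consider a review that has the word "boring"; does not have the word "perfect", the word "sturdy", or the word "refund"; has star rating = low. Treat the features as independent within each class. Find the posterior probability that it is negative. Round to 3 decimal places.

0.145

positive: 0.15 × 0.25 × (1−0.75) × (1−0.3) × (1−0.6) × 0.4 = 0.00105
negative: 0.85 × 0.35 × (1−0.95) × (1−0.85) × (1−0.9) × 0.8 = 0.0001785
P(negative | x) = 0.0001785 / 0.0012285 ≈ 0.145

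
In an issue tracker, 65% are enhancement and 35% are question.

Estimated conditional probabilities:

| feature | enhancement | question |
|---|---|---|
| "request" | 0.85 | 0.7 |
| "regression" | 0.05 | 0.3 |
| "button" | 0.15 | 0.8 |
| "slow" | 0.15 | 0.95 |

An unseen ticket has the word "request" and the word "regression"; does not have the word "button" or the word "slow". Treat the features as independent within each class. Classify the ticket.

enhancement

enhancement: 0.65 × 0.85 × 0.05 × (1−0.15) × (1−0.15) = 0.0199590625
question: 0.35 × 0.7 × 0.3 × (1−0.8) × (1−0.95) = 0.000735
Highest score → enhancement.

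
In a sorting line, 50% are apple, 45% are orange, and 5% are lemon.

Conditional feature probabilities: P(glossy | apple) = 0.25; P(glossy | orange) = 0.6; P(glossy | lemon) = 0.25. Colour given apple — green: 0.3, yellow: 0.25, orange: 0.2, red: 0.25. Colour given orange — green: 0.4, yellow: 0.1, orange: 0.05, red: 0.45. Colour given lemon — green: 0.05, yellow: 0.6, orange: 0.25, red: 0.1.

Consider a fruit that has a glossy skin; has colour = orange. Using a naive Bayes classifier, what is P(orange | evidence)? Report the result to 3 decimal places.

0.324

apple: 0.5 × 0.25 × 0.2 = 0.025
orange: 0.45 × 0.6 × 0.05 = 0.0135
lemon: 0.05 × 0.25 × 0.25 = 0.003125
P(orange | x) = 0.0135 / 0.041625 ≈ 0.324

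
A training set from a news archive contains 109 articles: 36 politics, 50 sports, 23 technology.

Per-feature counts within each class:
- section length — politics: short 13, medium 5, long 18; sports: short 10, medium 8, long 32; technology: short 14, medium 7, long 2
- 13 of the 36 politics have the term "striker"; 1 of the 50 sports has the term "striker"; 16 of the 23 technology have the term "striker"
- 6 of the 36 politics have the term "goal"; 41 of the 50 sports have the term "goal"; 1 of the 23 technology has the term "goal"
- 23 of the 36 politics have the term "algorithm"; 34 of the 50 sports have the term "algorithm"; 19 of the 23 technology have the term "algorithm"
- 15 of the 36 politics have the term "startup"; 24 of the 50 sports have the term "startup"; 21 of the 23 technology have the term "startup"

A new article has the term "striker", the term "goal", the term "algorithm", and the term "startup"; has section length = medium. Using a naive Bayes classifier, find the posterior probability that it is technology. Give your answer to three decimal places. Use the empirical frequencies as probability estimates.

politics: (36/109) × (5/36) × (13/36) × (6/36) × (23/36) × (15/36) ≈ 0.000734932
sports: (50/109) × (8/50) × (1/50) × (41/50) × (34/50) × (24/50) ≈ 0.000392878
technology: (23/109) × (7/23) × (16/23) × (1/23) × (19/23) × (21/23) ≈ 0.00146505
P(technology | x) = 0.00146505 / 0.00259286 ≈ 0.565

0.565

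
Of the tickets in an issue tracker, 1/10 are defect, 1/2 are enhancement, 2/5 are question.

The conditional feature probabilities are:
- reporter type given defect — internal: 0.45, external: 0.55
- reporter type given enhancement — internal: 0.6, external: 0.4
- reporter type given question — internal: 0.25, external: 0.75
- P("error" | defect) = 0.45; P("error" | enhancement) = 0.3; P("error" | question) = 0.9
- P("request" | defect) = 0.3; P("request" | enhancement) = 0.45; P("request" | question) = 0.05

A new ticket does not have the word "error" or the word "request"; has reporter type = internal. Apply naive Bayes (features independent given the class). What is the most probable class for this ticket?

enhancement

defect: 0.1 × 0.45 × (1−0.45) × (1−0.3) = 0.017325
enhancement: 0.5 × 0.6 × (1−0.3) × (1−0.45) = 0.1155
question: 0.4 × 0.25 × (1−0.9) × (1−0.05) = 0.0095
Highest score → enhancement.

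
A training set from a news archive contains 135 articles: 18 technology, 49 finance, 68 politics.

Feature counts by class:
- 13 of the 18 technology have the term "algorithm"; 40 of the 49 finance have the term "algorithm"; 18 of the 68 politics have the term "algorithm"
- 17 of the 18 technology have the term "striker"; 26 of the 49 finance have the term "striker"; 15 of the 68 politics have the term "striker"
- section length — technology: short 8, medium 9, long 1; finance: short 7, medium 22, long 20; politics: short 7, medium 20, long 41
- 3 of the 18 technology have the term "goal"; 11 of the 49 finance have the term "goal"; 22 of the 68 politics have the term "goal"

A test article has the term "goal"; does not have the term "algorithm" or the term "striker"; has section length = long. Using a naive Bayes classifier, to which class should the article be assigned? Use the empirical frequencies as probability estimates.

technology: (18/135) × (5/18) × (1/18) × (1/18) × (3/18) ≈ 0.000019052
finance: (49/135) × (9/49) × (23/49) × (20/49) × (11/49) ≈ 0.00286729
politics: (68/135) × (50/68) × (53/68) × (41/68) × (22/68) ≈ 0.0563108
Highest score → politics.

politics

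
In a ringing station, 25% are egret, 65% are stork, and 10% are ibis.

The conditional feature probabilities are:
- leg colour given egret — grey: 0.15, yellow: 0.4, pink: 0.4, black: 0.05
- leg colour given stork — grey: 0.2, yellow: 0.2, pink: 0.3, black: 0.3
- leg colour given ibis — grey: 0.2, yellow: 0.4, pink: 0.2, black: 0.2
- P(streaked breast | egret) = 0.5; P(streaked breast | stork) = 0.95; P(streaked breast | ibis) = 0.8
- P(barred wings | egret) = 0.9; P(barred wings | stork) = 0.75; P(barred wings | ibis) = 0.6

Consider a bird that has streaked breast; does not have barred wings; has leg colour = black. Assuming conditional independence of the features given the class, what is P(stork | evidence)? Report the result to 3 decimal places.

egret: 0.25 × 0.05 × 0.5 × (1−0.9) = 0.000625
stork: 0.65 × 0.3 × 0.95 × (1−0.75) = 0.0463125
ibis: 0.1 × 0.2 × 0.8 × (1−0.6) = 0.0064
P(stork | x) = 0.0463125 / 0.0533375 ≈ 0.868

0.868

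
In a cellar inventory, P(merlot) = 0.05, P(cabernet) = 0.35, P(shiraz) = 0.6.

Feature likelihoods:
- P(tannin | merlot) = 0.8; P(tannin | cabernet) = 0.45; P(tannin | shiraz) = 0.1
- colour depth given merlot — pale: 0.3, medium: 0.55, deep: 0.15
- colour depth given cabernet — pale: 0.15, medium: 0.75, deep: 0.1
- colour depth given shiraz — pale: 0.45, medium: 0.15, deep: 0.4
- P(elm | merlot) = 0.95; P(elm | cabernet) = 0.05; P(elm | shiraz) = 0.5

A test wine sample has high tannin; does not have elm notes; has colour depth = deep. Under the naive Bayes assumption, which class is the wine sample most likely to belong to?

merlot: 0.05 × 0.8 × 0.15 × (1−0.95) = 0.0003
cabernet: 0.35 × 0.45 × 0.1 × (1−0.05) = 0.0149625
shiraz: 0.6 × 0.1 × 0.4 × (1−0.5) = 0.012
Highest score → cabernet.

cabernet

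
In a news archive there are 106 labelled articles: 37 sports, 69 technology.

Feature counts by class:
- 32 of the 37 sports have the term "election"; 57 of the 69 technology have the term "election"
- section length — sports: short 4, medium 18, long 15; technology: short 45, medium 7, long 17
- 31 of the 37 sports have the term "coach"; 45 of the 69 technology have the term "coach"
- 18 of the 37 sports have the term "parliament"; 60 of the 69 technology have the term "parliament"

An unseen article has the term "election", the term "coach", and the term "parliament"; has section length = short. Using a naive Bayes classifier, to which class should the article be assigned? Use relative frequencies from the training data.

sports: (37/106) × (32/37) × (4/37) × (31/37) × (18/37) ≈ 0.0133025
technology: (69/106) × (57/69) × (45/69) × (45/69) × (60/69) ≈ 0.198883
Highest score → technology.

technology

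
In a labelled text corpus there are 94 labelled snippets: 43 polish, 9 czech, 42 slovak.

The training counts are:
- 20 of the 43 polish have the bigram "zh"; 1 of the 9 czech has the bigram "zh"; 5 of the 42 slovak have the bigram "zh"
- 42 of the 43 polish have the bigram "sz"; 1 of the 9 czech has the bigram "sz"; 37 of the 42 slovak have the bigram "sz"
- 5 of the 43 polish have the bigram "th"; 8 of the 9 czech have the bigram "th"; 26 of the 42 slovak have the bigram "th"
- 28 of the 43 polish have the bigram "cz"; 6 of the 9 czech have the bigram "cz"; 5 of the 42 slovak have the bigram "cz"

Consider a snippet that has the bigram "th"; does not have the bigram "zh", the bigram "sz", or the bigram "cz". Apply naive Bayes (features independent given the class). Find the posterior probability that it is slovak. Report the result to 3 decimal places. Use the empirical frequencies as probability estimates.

polish: (43/94) × (23/43) × (1/43) × (5/43) × (15/43) ≈ 0.000230811
czech: (9/94) × (8/9) × (8/9) × (8/9) × (3/9) ≈ 0.0224148
slovak: (42/94) × (37/42) × (5/42) × (26/42) × (37/42) ≈ 0.0255547
P(slovak | x) = 0.0255547 / 0.048200311 ≈ 0.530

0.530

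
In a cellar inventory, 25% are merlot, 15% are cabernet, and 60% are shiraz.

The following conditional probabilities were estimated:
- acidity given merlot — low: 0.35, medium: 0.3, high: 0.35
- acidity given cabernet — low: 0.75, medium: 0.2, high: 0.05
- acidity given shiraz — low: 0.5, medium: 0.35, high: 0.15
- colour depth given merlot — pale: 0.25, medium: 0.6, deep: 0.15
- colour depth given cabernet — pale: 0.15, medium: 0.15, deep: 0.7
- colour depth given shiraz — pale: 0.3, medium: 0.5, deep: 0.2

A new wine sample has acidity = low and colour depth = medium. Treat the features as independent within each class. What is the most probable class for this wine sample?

merlot: 0.25 × 0.35 × 0.6 = 0.0525
cabernet: 0.15 × 0.75 × 0.15 = 0.016875
shiraz: 0.6 × 0.5 × 0.5 = 0.15
Highest score → shiraz.

shiraz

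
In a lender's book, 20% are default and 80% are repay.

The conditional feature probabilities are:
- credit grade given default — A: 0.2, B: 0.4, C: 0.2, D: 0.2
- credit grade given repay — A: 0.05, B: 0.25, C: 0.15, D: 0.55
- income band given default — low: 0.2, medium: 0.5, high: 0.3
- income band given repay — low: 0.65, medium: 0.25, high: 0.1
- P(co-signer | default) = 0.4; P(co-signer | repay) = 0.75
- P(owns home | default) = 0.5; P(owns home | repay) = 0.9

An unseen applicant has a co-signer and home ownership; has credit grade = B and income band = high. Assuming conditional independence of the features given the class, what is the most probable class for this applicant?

default: 0.2 × 0.4 × 0.3 × 0.4 × 0.5 = 0.0048
repay: 0.8 × 0.25 × 0.1 × 0.75 × 0.9 = 0.0135
Highest score → repay.

repay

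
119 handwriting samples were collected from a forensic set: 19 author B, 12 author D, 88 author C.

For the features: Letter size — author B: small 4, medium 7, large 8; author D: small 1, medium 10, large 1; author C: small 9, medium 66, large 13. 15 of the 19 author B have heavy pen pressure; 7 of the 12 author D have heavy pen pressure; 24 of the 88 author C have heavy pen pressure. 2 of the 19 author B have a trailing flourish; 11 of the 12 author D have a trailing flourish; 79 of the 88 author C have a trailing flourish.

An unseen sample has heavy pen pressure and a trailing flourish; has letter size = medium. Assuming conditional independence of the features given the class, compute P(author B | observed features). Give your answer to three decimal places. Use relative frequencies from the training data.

author B: (19/119) × (7/19) × (15/19) × (2/19) ≈ 0.00488838
author D: (12/119) × (10/12) × (7/12) × (11/12) ≈ 0.0449346
author C: (88/119) × (66/88) × (24/88) × (79/88) ≈ 0.135791
P(author B | x) = 0.00488838 / 0.18561398 ≈ 0.026

0.026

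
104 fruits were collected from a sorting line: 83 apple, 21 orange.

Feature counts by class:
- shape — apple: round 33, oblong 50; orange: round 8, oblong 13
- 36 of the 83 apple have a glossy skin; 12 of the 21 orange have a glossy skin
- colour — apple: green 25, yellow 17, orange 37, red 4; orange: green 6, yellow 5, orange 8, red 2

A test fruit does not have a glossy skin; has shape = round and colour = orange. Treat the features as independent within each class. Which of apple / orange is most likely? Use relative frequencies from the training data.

apple: (83/104) × (33/83) × (47/83) × (37/83) ≈ 0.0800984
orange: (21/104) × (8/21) × (9/21) × (8/21) ≈ 0.0125589
Highest score → apple.

apple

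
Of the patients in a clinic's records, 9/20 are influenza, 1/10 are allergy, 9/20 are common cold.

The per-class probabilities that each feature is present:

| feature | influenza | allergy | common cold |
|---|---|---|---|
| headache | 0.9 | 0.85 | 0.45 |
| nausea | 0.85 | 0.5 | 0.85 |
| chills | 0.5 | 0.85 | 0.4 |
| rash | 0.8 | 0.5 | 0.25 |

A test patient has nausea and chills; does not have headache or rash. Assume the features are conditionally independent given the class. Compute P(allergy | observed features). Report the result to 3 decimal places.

influenza: 0.45 × (1−0.9) × 0.85 × 0.5 × (1−0.8) = 0.003825
allergy: 0.1 × (1−0.85) × 0.5 × 0.85 × (1−0.5) = 0.0031875
common cold: 0.45 × (1−0.45) × 0.85 × 0.4 × (1−0.25) = 0.0631125
P(allergy | x) = 0.0031875 / 0.070125 ≈ 0.045

0.045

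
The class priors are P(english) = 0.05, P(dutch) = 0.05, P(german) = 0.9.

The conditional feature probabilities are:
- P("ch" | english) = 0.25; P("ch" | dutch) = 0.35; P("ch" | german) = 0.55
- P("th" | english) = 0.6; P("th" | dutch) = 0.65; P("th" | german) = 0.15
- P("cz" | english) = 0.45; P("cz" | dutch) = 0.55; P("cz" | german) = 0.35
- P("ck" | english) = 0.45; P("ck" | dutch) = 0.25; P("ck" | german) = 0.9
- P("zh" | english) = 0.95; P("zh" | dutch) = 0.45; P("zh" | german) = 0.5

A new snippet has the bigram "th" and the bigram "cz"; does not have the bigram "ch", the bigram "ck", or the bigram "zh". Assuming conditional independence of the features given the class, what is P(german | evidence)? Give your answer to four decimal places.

0.1733

english: 0.05 × (1−0.25) × 0.6 × 0.45 × (1−0.45) × (1−0.95) = 0.0002784375
dutch: 0.05 × (1−0.35) × 0.65 × 0.55 × (1−0.25) × (1−0.45) = 0.004792734375
german: 0.9 × (1−0.55) × 0.15 × 0.35 × (1−0.9) × (1−0.5) = 0.001063125
P(german | x) = 0.001063125 / 0.006134296875 ≈ 0.1733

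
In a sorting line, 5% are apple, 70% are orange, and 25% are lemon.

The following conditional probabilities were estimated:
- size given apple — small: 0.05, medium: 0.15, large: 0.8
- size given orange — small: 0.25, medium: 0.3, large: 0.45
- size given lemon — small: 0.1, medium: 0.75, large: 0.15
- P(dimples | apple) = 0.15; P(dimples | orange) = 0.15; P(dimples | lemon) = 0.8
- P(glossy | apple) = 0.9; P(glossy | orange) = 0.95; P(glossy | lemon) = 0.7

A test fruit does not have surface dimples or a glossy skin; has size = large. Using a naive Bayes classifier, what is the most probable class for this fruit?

orange

apple: 0.05 × 0.8 × (1−0.15) × (1−0.9) = 0.0034
orange: 0.7 × 0.45 × (1−0.15) × (1−0.95) = 0.0133875
lemon: 0.25 × 0.15 × (1−0.8) × (1−0.7) = 0.00225
Highest score → orange.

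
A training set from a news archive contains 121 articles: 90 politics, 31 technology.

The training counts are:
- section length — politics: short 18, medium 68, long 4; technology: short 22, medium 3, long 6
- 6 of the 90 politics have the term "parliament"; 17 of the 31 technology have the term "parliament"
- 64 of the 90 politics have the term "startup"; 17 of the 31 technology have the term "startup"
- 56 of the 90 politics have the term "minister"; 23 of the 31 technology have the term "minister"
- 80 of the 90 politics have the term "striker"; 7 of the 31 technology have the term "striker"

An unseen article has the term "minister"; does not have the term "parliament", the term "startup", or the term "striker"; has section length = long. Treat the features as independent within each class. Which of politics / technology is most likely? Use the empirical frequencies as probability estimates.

politics: (90/121) × (4/90) × (84/90) × (26/90) × (56/90) × (10/90) ≈ 0.000616233
technology: (31/121) × (6/31) × (14/31) × (14/31) × (23/31) × (24/31) ≈ 0.00580917
Highest score → technology.

technology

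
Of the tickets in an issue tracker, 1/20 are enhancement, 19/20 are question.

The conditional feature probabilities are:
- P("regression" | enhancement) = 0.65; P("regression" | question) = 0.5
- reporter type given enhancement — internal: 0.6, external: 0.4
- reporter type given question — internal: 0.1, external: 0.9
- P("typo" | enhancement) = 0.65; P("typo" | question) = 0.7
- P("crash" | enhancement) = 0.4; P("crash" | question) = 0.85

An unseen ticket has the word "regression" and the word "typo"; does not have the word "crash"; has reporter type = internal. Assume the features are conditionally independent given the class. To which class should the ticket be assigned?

enhancement

enhancement: 0.05 × 0.65 × 0.6 × 0.65 × (1−0.4) = 0.007605
question: 0.95 × 0.5 × 0.1 × 0.7 × (1−0.85) = 0.0049875
Highest score → enhancement.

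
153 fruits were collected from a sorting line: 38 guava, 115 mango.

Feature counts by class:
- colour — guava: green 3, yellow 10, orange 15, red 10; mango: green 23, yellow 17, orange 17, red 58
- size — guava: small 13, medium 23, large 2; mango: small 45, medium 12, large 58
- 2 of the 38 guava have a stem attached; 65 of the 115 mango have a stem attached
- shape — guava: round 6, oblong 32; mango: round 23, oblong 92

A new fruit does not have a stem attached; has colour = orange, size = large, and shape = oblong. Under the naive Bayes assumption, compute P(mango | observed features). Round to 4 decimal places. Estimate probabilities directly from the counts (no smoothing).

guava: (38/153) × (15/38) × (2/38) × (36/38) × (32/38) ≈ 0.00411653
mango: (115/153) × (17/115) × (58/115) × (50/115) × (92/115) ≈ 0.0194917
P(mango | x) = 0.0194917 / 0.02360823 ≈ 0.8256

0.8256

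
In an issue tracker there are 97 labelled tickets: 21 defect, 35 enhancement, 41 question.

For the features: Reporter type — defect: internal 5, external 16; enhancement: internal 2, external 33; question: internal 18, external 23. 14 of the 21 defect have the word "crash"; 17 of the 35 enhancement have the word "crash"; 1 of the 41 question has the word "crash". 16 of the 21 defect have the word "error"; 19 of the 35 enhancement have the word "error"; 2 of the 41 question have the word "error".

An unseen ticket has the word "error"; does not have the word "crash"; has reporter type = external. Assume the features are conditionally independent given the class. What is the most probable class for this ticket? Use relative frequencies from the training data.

enhancement

defect: (21/97) × (16/21) × (7/21) × (16/21) ≈ 0.0418917
enhancement: (35/97) × (33/35) × (18/35) × (19/35) ≈ 0.09498
question: (41/97) × (23/41) × (40/41) × (2/41) ≈ 0.0112844
Highest score → enhancement.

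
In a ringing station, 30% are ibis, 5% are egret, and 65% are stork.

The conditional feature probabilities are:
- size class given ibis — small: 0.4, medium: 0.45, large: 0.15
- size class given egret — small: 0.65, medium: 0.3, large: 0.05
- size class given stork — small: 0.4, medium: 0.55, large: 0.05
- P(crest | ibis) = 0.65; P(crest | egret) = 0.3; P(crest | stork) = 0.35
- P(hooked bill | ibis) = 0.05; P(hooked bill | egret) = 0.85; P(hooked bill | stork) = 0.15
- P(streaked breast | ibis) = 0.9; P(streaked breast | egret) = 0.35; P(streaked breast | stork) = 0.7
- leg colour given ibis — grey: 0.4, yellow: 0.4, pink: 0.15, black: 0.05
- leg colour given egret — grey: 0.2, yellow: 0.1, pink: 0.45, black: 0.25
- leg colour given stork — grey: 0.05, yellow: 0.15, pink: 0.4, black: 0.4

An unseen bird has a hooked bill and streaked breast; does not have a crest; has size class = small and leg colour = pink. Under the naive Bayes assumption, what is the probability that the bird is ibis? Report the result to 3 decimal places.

0.027

ibis: 0.3 × 0.4 × (1−0.65) × 0.05 × 0.9 × 0.15 = 0.0002835
egret: 0.05 × 0.65 × (1−0.3) × 0.85 × 0.35 × 0.45 = 0.00304565625
stork: 0.65 × 0.4 × (1−0.35) × 0.15 × 0.7 × 0.4 = 0.007098
P(ibis | x) = 0.0002835 / 0.01042715625 ≈ 0.027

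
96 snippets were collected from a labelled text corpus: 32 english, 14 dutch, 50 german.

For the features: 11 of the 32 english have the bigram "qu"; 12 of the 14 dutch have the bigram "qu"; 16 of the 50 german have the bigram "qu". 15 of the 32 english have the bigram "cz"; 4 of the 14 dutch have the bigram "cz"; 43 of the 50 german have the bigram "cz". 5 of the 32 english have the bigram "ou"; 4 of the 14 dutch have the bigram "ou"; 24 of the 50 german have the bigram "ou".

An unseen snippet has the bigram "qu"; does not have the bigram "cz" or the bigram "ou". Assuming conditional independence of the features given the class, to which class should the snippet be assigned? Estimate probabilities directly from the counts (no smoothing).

dutch

english: (32/96) × (11/32) × (17/32) × (27/32) = 0.051361083984375
dutch: (14/96) × (12/14) × (10/14) × (10/14) ≈ 0.0637755
german: (50/96) × (16/50) × (7/50) × (26/50) ≈ 0.0121333
Highest score → dutch.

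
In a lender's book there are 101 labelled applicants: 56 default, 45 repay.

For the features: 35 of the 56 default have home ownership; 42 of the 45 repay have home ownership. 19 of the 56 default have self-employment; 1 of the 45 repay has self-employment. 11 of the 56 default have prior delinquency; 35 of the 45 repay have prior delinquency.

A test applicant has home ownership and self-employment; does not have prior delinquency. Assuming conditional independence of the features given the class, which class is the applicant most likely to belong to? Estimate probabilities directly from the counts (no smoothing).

default: (56/101) × (35/56) × (19/56) × (45/56) ≈ 0.0944793
repay: (45/101) × (42/45) × (1/45) × (10/45) ≈ 0.00205354
Highest score → default.

default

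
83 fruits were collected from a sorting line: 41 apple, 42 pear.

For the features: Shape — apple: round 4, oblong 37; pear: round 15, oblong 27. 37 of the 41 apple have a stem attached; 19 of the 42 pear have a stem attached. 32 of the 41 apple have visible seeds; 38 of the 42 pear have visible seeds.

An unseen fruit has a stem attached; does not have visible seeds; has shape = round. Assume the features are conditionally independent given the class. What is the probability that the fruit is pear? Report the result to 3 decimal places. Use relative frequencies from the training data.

0.449

apple: (41/83) × (4/41) × (37/41) × (9/41) ≈ 0.00954681
pear: (42/83) × (15/42) × (19/42) × (4/42) ≈ 0.00778625
P(pear | x) = 0.00778625 / 0.01733306 ≈ 0.449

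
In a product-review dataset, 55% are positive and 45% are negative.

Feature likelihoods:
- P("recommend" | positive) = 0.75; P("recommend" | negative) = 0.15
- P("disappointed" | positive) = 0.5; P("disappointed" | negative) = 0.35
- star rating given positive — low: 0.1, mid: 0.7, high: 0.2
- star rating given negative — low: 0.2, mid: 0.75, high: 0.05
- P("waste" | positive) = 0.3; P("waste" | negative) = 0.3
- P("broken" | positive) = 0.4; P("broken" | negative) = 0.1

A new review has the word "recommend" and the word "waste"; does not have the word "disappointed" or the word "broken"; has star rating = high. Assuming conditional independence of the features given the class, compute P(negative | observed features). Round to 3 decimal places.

0.074

positive: 0.55 × 0.75 × (1−0.5) × 0.2 × 0.3 × (1−0.4) = 0.007425
negative: 0.45 × 0.15 × (1−0.35) × 0.05 × 0.3 × (1−0.1) = 0.0005923125
P(negative | x) = 0.0005923125 / 0.0080173125 ≈ 0.074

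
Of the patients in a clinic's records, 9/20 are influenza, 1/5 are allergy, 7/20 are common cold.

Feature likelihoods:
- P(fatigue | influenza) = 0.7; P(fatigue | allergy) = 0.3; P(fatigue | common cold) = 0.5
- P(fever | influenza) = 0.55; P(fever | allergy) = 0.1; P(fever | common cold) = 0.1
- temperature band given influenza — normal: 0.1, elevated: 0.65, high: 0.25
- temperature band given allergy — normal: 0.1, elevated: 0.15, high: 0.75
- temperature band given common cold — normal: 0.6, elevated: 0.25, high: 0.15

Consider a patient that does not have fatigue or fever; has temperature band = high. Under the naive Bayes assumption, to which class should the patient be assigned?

influenza: 0.45 × (1−0.7) × (1−0.55) × 0.25 = 0.0151875
allergy: 0.2 × (1−0.3) × (1−0.1) × 0.75 = 0.0945
common cold: 0.35 × (1−0.5) × (1−0.1) × 0.15 = 0.023625
Highest score → allergy.

allergy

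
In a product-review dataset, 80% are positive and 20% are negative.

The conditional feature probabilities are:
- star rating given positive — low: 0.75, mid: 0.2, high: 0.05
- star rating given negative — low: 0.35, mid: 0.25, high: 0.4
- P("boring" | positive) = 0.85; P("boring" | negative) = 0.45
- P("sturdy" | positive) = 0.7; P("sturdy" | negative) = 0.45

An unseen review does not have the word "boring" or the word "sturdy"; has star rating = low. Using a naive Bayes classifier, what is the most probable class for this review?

positive: 0.8 × 0.75 × (1−0.85) × (1−0.7) = 0.027
negative: 0.2 × 0.35 × (1−0.45) × (1−0.45) = 0.021175
Highest score → positive.

positive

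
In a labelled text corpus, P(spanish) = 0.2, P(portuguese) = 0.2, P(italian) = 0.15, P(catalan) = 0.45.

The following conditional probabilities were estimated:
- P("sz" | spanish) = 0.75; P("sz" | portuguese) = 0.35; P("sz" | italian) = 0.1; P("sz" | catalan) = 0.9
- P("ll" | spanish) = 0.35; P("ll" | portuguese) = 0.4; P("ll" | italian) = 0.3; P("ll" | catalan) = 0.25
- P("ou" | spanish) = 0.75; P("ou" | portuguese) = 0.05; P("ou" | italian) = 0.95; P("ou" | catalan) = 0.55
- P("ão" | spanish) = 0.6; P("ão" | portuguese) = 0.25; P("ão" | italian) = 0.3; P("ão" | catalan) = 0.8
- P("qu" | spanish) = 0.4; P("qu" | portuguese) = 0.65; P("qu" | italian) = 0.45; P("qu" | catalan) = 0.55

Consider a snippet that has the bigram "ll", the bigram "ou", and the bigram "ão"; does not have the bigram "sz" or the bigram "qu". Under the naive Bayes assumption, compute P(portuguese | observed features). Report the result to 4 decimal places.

0.0168

spanish: 0.2 × (1−0.75) × 0.35 × 0.75 × 0.6 × (1−0.4) = 0.004725
portuguese: 0.2 × (1−0.35) × 0.4 × 0.05 × 0.25 × (1−0.65) = 0.0002275
italian: 0.15 × (1−0.1) × 0.3 × 0.95 × 0.3 × (1−0.45) = 0.006348375
catalan: 0.45 × (1−0.9) × 0.25 × 0.55 × 0.8 × (1−0.55) = 0.0022275
P(portuguese | x) = 0.0002275 / 0.013528375 ≈ 0.0168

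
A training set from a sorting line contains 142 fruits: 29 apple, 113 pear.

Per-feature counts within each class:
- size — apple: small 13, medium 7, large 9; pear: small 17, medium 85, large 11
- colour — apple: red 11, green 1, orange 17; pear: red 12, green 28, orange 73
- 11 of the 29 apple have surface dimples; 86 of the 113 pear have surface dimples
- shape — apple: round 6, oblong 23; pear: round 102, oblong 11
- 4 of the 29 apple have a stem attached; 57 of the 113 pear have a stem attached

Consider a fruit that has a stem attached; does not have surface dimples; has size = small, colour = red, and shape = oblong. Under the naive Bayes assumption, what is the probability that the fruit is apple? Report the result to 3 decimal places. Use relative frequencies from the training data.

apple: (29/142) × (13/29) × (11/29) × (18/29) × (23/29) × (4/29) ≈ 0.00235785
pear: (113/142) × (17/113) × (12/113) × (27/113) × (11/113) × (57/113) ≈ 0.000149162
P(apple | x) = 0.00235785 / 0.002507012 ≈ 0.941

0.941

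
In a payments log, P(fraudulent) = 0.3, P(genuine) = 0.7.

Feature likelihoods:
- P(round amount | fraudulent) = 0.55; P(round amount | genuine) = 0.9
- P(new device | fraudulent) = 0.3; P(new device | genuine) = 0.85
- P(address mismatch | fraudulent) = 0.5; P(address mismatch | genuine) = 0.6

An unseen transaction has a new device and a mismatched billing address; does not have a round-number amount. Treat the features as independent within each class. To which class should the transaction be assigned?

genuine

fraudulent: 0.3 × (1−0.55) × 0.3 × 0.5 = 0.02025
genuine: 0.7 × (1−0.9) × 0.85 × 0.6 = 0.0357
Highest score → genuine.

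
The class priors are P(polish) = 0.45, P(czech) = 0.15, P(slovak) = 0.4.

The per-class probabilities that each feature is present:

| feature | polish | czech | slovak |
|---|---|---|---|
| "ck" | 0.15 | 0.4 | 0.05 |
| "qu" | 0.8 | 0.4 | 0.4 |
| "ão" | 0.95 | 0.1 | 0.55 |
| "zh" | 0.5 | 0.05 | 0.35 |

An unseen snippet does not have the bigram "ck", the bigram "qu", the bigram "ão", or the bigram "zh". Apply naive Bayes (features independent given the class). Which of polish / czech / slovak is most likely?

polish: 0.45 × (1−0.15) × (1−0.8) × (1−0.95) × (1−0.5) = 0.0019125
czech: 0.15 × (1−0.4) × (1−0.4) × (1−0.1) × (1−0.05) = 0.04617
slovak: 0.4 × (1−0.05) × (1−0.4) × (1−0.55) × (1−0.35) = 0.06669
Highest score → slovak.

slovak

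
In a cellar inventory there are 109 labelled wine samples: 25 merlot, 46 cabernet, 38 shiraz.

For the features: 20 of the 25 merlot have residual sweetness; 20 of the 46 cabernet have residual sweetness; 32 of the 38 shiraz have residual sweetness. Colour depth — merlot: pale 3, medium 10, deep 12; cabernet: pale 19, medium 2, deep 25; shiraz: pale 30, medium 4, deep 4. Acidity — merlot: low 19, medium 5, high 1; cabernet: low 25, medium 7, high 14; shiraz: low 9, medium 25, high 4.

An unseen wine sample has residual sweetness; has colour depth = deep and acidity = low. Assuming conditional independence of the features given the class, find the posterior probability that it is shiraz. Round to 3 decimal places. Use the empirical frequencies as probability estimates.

merlot: (25/109) × (20/25) × (12/25) × (19/25) ≈ 0.0669358
cabernet: (46/109) × (20/46) × (25/46) × (25/46) ≈ 0.0541961
shiraz: (38/109) × (32/38) × (4/38) × (9/38) ≈ 0.00731912
P(shiraz | x) = 0.00731912 / 0.12845102 ≈ 0.057

0.057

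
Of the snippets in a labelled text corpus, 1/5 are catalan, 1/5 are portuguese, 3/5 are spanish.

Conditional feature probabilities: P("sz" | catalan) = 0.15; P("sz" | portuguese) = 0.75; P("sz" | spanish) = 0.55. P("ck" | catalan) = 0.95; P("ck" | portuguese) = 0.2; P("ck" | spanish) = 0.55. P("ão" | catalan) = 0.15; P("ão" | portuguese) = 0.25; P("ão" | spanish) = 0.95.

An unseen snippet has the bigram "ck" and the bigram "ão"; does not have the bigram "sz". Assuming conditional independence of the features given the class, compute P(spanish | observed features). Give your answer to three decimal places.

catalan: 0.2 × (1−0.15) × 0.95 × 0.15 = 0.024225
portuguese: 0.2 × (1−0.75) × 0.2 × 0.25 = 0.0025
spanish: 0.6 × (1−0.55) × 0.55 × 0.95 = 0.141075
P(spanish | x) = 0.141075 / 0.1678 ≈ 0.841

0.841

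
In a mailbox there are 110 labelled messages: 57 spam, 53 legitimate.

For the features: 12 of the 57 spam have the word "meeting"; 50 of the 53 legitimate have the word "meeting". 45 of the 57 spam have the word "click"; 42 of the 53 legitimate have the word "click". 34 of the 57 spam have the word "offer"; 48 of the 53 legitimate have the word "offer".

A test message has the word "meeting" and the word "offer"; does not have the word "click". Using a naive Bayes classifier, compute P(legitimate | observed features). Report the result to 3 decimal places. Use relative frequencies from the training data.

0.862

spam: (57/110) × (12/57) × (12/57) × (34/57) ≈ 0.0136993
legitimate: (53/110) × (50/53) × (11/53) × (48/53) ≈ 0.0854397
P(legitimate | x) = 0.0854397 / 0.099139 ≈ 0.862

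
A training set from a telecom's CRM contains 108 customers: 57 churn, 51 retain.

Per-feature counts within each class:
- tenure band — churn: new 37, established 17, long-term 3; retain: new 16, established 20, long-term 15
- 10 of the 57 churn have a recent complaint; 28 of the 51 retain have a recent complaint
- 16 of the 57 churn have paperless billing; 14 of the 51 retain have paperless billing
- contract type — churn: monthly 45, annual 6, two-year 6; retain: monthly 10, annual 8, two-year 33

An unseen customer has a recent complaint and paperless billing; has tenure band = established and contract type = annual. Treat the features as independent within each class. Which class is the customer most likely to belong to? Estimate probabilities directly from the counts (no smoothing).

churn: (57/108) × (17/57) × (10/57) × (16/57) × (6/57) ≈ 0.000815966
retain: (51/108) × (20/51) × (28/51) × (14/51) × (8/51) ≈ 0.00437796
Highest score → retain.

retain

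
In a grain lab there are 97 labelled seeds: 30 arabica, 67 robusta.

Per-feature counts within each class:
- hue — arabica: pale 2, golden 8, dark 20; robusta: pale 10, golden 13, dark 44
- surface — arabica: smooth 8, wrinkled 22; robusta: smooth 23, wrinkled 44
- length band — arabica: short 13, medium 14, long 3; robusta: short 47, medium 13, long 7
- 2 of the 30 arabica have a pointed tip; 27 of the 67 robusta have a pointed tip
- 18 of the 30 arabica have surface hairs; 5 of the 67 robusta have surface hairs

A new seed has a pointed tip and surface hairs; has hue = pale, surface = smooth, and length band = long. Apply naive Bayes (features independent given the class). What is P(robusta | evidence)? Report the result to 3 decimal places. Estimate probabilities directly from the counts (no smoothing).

arabica: (30/97) × (2/30) × (8/30) × (3/30) × (2/30) × (18/30) ≈ 0.0000219931
robusta: (67/97) × (10/67) × (23/67) × (7/67) × (27/67) × (5/67) ≈ 0.000111196
P(robusta | x) = 0.000111196 / 0.0001331891 ≈ 0.835

0.835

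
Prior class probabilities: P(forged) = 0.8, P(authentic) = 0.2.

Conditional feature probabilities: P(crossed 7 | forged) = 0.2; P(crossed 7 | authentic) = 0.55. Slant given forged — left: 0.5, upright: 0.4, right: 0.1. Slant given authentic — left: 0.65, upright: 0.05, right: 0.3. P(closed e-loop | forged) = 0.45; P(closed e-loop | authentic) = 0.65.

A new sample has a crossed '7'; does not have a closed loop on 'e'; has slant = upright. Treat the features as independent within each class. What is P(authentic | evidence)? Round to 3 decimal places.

forged: 0.8 × 0.2 × 0.4 × (1−0.45) = 0.0352
authentic: 0.2 × 0.55 × 0.05 × (1−0.65) = 0.001925
P(authentic | x) = 0.001925 / 0.037125 ≈ 0.052

0.052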